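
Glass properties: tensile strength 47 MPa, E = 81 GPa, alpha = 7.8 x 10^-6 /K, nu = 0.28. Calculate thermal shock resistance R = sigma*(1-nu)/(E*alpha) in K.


Thermal shock resistance: R = sigma * (1 - nu) / (E * alpha)
  Numerator = 47 * (1 - 0.28) = 33.84
  Denominator = 81 * 1000 * (7.8 x 10^-6) = 0.6318
  R = 33.84 / 0.6318 = 53.6 K

53.6 K


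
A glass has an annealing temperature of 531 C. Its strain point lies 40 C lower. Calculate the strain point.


Strain point = annealing point - difference:
  T_strain = 531 - 40 = 491 C

491 C


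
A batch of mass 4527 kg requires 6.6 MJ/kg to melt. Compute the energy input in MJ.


Total energy = mass * specific energy
  E = 4527 * 6.6 = 29878.2 MJ

29878.2 MJ


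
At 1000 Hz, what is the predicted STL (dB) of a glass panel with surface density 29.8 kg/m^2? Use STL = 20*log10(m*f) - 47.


Mass law: STL = 20 * log10(m * f) - 47
  m * f = 29.8 * 1000 = 29800
  log10(29800) = 4.47422
  STL = 20 * 4.47422 - 47 = 89.4844 - 47 = 42.5 dB

42.5 dB


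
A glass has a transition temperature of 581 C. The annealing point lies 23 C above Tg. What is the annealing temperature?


The annealing temperature is Tg plus the offset:
  T_anneal = 581 + 23 = 604 C

604 C


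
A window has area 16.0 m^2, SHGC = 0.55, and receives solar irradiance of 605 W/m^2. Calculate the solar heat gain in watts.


Solar heat gain: Q = Area * SHGC * Irradiance
  Q = 16.0 * 0.55 * 605 = 5324 W

5324 W


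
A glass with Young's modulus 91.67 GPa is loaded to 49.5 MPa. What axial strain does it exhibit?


Rearrange E = sigma / epsilon:
  epsilon = sigma / E
  E (MPa) = 91.67 * 1000 = 91670
  epsilon = 49.5 / 91670 = 0.00054

0.00054


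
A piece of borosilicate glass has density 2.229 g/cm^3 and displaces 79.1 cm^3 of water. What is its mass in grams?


Rearrange rho = m / V:
  m = rho * V
  m = 2.229 * 79.1 = 176.314 g

176.314 g


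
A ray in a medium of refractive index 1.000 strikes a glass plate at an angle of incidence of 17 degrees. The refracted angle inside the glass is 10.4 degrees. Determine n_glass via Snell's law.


Apply Snell's law: n1 * sin(theta1) = n2 * sin(theta2)
  n2 = n1 * sin(theta1) / sin(theta2)
  sin(17) = 0.292372
  sin(10.4) = 0.180519
  n2 = 1.000 * 0.292372 / 0.180519 = 1.6196

1.6196


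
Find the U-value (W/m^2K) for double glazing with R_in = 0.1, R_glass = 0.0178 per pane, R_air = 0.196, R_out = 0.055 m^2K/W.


Total thermal resistance (series):
  R_total = R_in + R_glass + R_air + R_glass + R_out
  R_total = 0.1 + 0.0178 + 0.196 + 0.0178 + 0.055 = 0.3866 m^2K/W
U-value = 1 / R_total = 1 / 0.3866 = 2.587 W/m^2K

2.587 W/m^2K


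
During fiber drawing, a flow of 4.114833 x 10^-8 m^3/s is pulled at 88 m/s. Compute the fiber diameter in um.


Cross-sectional area from continuity:
  A = Q / v = 4.114833 x 10^-8 / 88 = 4.675947 x 10^-10 m^2
Diameter from circular cross-section:
  d = sqrt(4A / pi) * 10^6 (m -> um)
  d = sqrt(4 * 4.675947 x 10^-10 / pi) * 10^6 = 24.4 um

24.4 um


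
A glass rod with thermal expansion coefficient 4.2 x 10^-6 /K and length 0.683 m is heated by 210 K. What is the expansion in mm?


Thermal expansion formula: dL = alpha * L0 * dT
  dL = (4.2 x 10^-6) * 0.683 * 210 = 0.00060241 m
Convert to mm: 0.00060241 * 1000 = 0.6024 mm

0.6024 mm


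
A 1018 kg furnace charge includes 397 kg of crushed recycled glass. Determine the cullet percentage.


Cullet ratio = (cullet mass / total batch mass) * 100
  Ratio = 397 / 1018 * 100 = 39.0%

39.0%


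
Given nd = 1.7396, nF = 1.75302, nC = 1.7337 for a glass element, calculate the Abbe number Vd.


Abbe number formula: Vd = (nd - 1) / (nF - nC)
  nd - 1 = 1.7396 - 1 = 0.7396
  nF - nC = 1.75302 - 1.7337 = 0.01932
  Vd = 0.7396 / 0.01932 = 38.28

38.28


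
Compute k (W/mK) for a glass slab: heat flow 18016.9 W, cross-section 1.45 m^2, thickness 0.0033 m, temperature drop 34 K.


Fourier's law rearranged: k = Q * t / (A * dT)
  Numerator = 18016.9 * 0.0033 = 59.45577
  Denominator = 1.45 * 34 = 49.3
  k = 59.45577 / 49.3 = 1.206 W/mK

1.206 W/mK


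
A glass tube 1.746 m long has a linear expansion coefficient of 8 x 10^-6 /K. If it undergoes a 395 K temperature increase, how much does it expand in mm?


Thermal expansion formula: dL = alpha * L0 * dT
  dL = (8 x 10^-6) * 1.746 * 395 = 0.00551736 m
Convert to mm: 0.00551736 * 1000 = 5.5174 mm

5.5174 mm


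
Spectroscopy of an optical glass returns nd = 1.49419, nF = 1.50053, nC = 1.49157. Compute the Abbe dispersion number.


Abbe number formula: Vd = (nd - 1) / (nF - nC)
  nd - 1 = 1.49419 - 1 = 0.49419
  nF - nC = 1.50053 - 1.49157 = 0.00896
  Vd = 0.49419 / 0.00896 = 55.16

55.16


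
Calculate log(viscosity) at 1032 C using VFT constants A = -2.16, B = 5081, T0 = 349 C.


VFT equation: log(eta) = A + B / (T - T0)
  T - T0 = 1032 - 349 = 683
  B / (T - T0) = 5081 / 683 = 7.439
  log(eta) = -2.16 + 7.439 = 5.279

5.279


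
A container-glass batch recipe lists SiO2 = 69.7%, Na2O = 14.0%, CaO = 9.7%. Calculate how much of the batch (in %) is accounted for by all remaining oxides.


Sum the three major oxides:
  SiO2 + Na2O + CaO = 69.7 + 14.0 + 9.7 = 93.4%
Subtract from 100%:
  Others = 100 - 93.4 = 6.6%

6.6%


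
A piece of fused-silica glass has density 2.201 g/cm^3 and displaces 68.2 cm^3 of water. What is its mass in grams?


Rearrange rho = m / V:
  m = rho * V
  m = 2.201 * 68.2 = 150.108 g

150.108 g


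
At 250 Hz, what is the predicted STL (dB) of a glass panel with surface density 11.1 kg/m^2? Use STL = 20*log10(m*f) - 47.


Mass law: STL = 20 * log10(m * f) - 47
  m * f = 11.1 * 250 = 2775
  log10(2775) = 3.44326
  STL = 20 * 3.44326 - 47 = 68.8652 - 47 = 21.9 dB

21.9 dB


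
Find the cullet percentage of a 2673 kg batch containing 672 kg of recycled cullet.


Cullet ratio = (cullet mass / total batch mass) * 100
  Ratio = 672 / 2673 * 100 = 25.14%

25.14%


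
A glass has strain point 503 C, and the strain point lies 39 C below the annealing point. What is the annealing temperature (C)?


T_anneal = T_strain + gap:
  T_anneal = 503 + 39 = 542 C

542 C


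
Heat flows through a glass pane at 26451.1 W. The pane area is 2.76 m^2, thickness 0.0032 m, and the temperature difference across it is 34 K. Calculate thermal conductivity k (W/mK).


Fourier's law rearranged: k = Q * t / (A * dT)
  Numerator = 26451.1 * 0.0032 = 84.64352
  Denominator = 2.76 * 34 = 93.84
  k = 84.64352 / 93.84 = 0.902 W/mK

0.902 W/mK


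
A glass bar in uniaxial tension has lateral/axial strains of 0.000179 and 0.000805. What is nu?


Poisson's ratio: nu = lateral strain / axial strain
  nu = 0.000179 / 0.000805 = 0.2224

0.2224


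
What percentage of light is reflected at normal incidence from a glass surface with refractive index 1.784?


Fresnel reflectance at normal incidence:
  R = ((n - 1)/(n + 1))^2
  (n - 1)/(n + 1) = (1.784 - 1)/(1.784 + 1) = 0.281609
  R = 0.281609^2 = 0.0793036
  R(%) = 0.0793036 * 100 = 7.93%

7.93%


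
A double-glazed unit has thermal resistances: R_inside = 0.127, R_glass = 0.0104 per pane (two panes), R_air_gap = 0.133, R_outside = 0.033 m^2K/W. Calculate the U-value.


Total thermal resistance (series):
  R_total = R_in + R_glass + R_air + R_glass + R_out
  R_total = 0.127 + 0.0104 + 0.133 + 0.0104 + 0.033 = 0.3138 m^2K/W
U-value = 1 / R_total = 1 / 0.3138 = 3.187 W/m^2K

3.187 W/m^2K


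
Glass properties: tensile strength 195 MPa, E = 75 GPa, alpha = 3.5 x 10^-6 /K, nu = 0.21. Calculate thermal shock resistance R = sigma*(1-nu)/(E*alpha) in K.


Thermal shock resistance: R = sigma * (1 - nu) / (E * alpha)
  Numerator = 195 * (1 - 0.21) = 154.05
  Denominator = 75 * 1000 * (3.5 x 10^-6) = 0.2625
  R = 154.05 / 0.2625 = 586.9 K

586.9 K


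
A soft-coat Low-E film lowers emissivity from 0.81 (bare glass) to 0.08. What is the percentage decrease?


Percentage reduction = (1 - coated/uncoated) * 100
  Ratio = 0.08 / 0.81 = 0.0988
  Reduction = (1 - 0.0988) * 100 = 90.1%

90.1%


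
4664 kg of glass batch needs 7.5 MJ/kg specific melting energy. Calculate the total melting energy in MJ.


Total energy = mass * specific energy
  E = 4664 * 7.5 = 34980 MJ

34980 MJ


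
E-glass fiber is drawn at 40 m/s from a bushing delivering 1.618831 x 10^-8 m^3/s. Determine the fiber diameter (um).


Cross-sectional area from continuity:
  A = Q / v = 1.618831 x 10^-8 / 40 = 4.047077 x 10^-10 m^2
Diameter from circular cross-section:
  d = sqrt(4A / pi) * 10^6 (m -> um)
  d = sqrt(4 * 4.047077 x 10^-10 / pi) * 10^6 = 22.7 um

22.7 um


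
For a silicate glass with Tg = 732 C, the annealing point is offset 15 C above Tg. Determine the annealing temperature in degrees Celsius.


The annealing temperature is Tg plus the offset:
  T_anneal = 732 + 15 = 747 C

747 C


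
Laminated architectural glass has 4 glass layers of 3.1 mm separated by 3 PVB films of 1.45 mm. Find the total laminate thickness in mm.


Total thickness = glass contribution + PVB contribution
  Glass: 4 * 3.1 = 12.4 mm
  PVB: 3 * 1.45 = 4.35 mm
  Total = 12.4 + 4.35 = 16.75 mm

16.75 mm


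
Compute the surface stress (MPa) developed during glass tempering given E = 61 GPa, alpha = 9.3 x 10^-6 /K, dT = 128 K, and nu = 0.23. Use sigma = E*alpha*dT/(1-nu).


Tempering stress: sigma = E * alpha * dT / (1 - nu)
  E (MPa) = 61 * 1000 = 61000
  Numerator = 61000 * (9.3 x 10^-6) * 128 = 72.6144
  Denominator = 1 - 0.23 = 0.77
  sigma = 72.6144 / 0.77 = 94.3 MPa

94.3 MPa


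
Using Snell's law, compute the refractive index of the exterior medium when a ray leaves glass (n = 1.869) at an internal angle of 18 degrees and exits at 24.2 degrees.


Apply Snell's law: n1 * sin(theta1) = n2 * sin(theta2)
  n2 = n1 * sin(theta1) / sin(theta2)
  sin(18) = 0.309017
  sin(24.2) = 0.409923
  n2 = 1.869 * 0.309017 / 0.409923 = 1.4089

1.4089


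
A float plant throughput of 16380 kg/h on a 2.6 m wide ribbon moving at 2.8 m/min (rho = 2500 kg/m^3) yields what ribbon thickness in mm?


Ribbon cross-section from mass balance:
  Volume rate = throughput / density = 16380 / 2500 = 6.552 m^3/h
  thickness = volume rate / (speed * 60 * width), i.e.
  thickness = throughput / (60 * speed * width * density) * 1000
  thickness = 16380 / (60 * 2.8 * 2.6 * 2500) * 1000 = 15.0 mm

15.0 mm


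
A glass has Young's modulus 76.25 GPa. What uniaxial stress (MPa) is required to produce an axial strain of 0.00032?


Rearrange E = sigma / epsilon:
  sigma = E * epsilon
  E (MPa) = 76.25 * 1000 = 76250
  sigma = 76250 * 0.00032 = 24.4 MPa

24.4 MPa


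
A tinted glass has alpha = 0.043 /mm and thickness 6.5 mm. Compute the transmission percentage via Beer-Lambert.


Beer-Lambert law: T = exp(-alpha * thickness)
  exponent = -0.043 * 6.5 = -0.2795
  T = exp(-0.2795) = 0.7562
  Percentage = 0.7562 * 100 = 75.62%

75.62%


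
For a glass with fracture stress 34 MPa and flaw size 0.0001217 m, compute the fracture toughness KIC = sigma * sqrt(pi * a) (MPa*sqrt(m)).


Fracture toughness: KIC = sigma * sqrt(pi * a)
  pi * a = pi * 0.0001217 = 0.000382332
  sqrt(pi * a) = 0.019553
  KIC = 34 * 0.019553 = 0.665 MPa*sqrt(m)

0.665 MPa*sqrt(m)


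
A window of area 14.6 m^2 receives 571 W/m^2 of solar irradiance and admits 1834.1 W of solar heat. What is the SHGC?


Rearrange Q = Area * SHGC * Irradiance:
  SHGC = Q / (Area * Irradiance)
  SHGC = 1834.1 / (14.6 * 571) = 0.22

0.22


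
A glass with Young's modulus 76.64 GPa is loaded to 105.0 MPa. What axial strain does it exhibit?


Rearrange E = sigma / epsilon:
  epsilon = sigma / E
  E (MPa) = 76.64 * 1000 = 76640
  epsilon = 105.0 / 76640 = 0.00137

0.00137


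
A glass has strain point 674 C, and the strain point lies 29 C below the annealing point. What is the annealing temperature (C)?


T_anneal = T_strain + gap:
  T_anneal = 674 + 29 = 703 C

703 C


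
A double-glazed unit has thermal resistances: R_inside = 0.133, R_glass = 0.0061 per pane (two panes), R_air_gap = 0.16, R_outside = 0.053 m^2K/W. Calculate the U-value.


Total thermal resistance (series):
  R_total = R_in + R_glass + R_air + R_glass + R_out
  R_total = 0.133 + 0.0061 + 0.16 + 0.0061 + 0.053 = 0.3582 m^2K/W
U-value = 1 / R_total = 1 / 0.3582 = 2.792 W/m^2K

2.792 W/m^2K


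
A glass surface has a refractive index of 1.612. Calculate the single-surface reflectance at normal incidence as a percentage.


Fresnel reflectance at normal incidence:
  R = ((n - 1)/(n + 1))^2
  (n - 1)/(n + 1) = (1.612 - 1)/(1.612 + 1) = 0.234303
  R = 0.234303^2 = 0.0548979
  R(%) = 0.0548979 * 100 = 5.49%

5.49%


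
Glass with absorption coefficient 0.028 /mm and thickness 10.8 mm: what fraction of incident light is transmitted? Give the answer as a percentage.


Beer-Lambert law: T = exp(-alpha * thickness)
  exponent = -0.028 * 10.8 = -0.3024
  T = exp(-0.3024) = 0.739
  Percentage = 0.739 * 100 = 73.9%

73.9%


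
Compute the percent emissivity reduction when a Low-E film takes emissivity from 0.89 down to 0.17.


Percentage reduction = (1 - coated/uncoated) * 100
  Ratio = 0.17 / 0.89 = 0.191
  Reduction = (1 - 0.191) * 100 = 80.9%

80.9%


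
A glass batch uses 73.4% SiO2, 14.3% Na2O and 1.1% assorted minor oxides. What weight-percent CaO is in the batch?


Pieces sum to 100%:
  CaO = 100 - (SiO2 + Na2O + others)
  CaO = 100 - (73.4 + 14.3 + 1.1) = 11.2%

11.2%


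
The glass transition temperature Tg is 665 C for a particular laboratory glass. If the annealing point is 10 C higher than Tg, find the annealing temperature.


The annealing temperature is Tg plus the offset:
  T_anneal = 665 + 10 = 675 C

675 C


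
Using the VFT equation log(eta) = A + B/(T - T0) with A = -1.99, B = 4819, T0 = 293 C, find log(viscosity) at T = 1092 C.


VFT equation: log(eta) = A + B / (T - T0)
  T - T0 = 1092 - 293 = 799
  B / (T - T0) = 4819 / 799 = 6.031
  log(eta) = -1.99 + 6.031 = 4.041

4.041


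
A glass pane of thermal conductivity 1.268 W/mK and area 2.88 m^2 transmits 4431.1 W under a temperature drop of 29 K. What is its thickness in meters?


Fourier's law: t = k * A * dT / Q
  t = 1.268 * 2.88 * 29 / 4431.1
  t = 105.90336 / 4431.1 = 0.0239 m

0.0239 m


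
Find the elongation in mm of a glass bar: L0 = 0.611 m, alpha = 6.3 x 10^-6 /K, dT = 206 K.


Thermal expansion formula: dL = alpha * L0 * dT
  dL = (6.3 x 10^-6) * 0.611 * 206 = 0.00079296 m
Convert to mm: 0.00079296 * 1000 = 0.793 mm

0.793 mm


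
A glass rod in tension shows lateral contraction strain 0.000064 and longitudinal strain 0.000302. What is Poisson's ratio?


Poisson's ratio: nu = lateral strain / axial strain
  nu = 0.000064 / 0.000302 = 0.2119

0.2119


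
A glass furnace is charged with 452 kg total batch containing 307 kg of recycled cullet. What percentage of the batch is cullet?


Cullet ratio = (cullet mass / total batch mass) * 100
  Ratio = 307 / 452 * 100 = 67.92%

67.92%


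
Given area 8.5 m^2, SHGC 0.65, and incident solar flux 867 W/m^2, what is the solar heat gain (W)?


Solar heat gain: Q = Area * SHGC * Irradiance
  Q = 8.5 * 0.65 * 867 = 4790.2 W

4790.2 W


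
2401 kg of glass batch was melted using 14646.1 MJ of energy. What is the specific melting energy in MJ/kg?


Rearrange E = m * s for s:
  s = E / m
  s = 14646.1 / 2401 = 6.1 MJ/kg

6.1 MJ/kg


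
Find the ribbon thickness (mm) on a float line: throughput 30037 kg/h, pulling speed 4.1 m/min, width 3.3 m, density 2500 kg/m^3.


Ribbon cross-section from mass balance:
  Volume rate = throughput / density = 30037 / 2500 = 12.0148 m^3/h
  thickness = volume rate / (speed * 60 * width), i.e.
  thickness = throughput / (60 * speed * width * density) * 1000
  thickness = 30037 / (60 * 4.1 * 3.3 * 2500) * 1000 = 14.8 mm

14.8 mm


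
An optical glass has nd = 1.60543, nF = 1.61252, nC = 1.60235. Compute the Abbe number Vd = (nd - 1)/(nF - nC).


Abbe number formula: Vd = (nd - 1) / (nF - nC)
  nd - 1 = 1.60543 - 1 = 0.60543
  nF - nC = 1.61252 - 1.60235 = 0.01017
  Vd = 0.60543 / 0.01017 = 59.53

59.53


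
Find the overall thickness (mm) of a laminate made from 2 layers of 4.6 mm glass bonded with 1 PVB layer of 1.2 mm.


Total thickness = glass contribution + PVB contribution
  Glass: 2 * 4.6 = 9.2 mm
  PVB: 1 * 1.2 = 1.2 mm
  Total = 9.2 + 1.2 = 10.4 mm

10.4 mm


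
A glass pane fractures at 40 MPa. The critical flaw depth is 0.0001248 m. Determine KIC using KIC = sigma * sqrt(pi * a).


Fracture toughness: KIC = sigma * sqrt(pi * a)
  pi * a = pi * 0.0001248 = 0.000392071
  sqrt(pi * a) = 0.019801
  KIC = 40 * 0.019801 = 0.792 MPa*sqrt(m)

0.792 MPa*sqrt(m)


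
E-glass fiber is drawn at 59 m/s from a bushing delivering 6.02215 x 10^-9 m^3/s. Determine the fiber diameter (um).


Cross-sectional area from continuity:
  A = Q / v = 6.02215 x 10^-9 / 59 = 1.020703 x 10^-10 m^2
Diameter from circular cross-section:
  d = sqrt(4A / pi) * 10^6 (m -> um)
  d = sqrt(4 * 1.020703 x 10^-10 / pi) * 10^6 = 11.4 um

11.4 um


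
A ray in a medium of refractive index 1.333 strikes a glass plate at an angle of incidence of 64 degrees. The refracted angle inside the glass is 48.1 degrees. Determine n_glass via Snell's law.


Apply Snell's law: n1 * sin(theta1) = n2 * sin(theta2)
  n2 = n1 * sin(theta1) / sin(theta2)
  sin(64) = 0.898794
  sin(48.1) = 0.744312
  n2 = 1.333 * 0.898794 / 0.744312 = 1.6097

1.6097


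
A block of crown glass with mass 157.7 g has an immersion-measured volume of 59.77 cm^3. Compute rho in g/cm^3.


Use the definition of density:
  rho = mass / volume
  rho = 157.7 / 59.77 = 2.638 g/cm^3

2.638 g/cm^3


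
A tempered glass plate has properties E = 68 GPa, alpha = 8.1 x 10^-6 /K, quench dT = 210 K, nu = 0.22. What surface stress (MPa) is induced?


Tempering stress: sigma = E * alpha * dT / (1 - nu)
  E (MPa) = 68 * 1000 = 68000
  Numerator = 68000 * (8.1 x 10^-6) * 210 = 115.668
  Denominator = 1 - 0.22 = 0.78
  sigma = 115.668 / 0.78 = 148.3 MPa

148.3 MPa


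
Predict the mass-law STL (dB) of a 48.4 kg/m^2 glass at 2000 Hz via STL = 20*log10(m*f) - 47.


Mass law: STL = 20 * log10(m * f) - 47
  m * f = 48.4 * 2000 = 96800
  log10(96800) = 4.98588
  STL = 20 * 4.98588 - 47 = 99.7176 - 47 = 52.7 dB

52.7 dB


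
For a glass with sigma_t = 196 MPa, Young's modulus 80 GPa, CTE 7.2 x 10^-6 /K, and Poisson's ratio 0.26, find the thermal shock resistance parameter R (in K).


Thermal shock resistance: R = sigma * (1 - nu) / (E * alpha)
  Numerator = 196 * (1 - 0.26) = 145.04
  Denominator = 80 * 1000 * (7.2 x 10^-6) = 0.576
  R = 145.04 / 0.576 = 251.8 K

251.8 K


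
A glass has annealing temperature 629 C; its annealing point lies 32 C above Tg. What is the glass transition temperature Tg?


Rearrange T_anneal = Tg + offset for Tg:
  Tg = T_anneal - offset = 629 - 32 = 597 C

597 C


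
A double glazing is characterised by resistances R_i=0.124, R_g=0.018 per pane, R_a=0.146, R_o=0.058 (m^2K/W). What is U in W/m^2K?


Total thermal resistance (series):
  R_total = R_in + R_glass + R_air + R_glass + R_out
  R_total = 0.124 + 0.018 + 0.146 + 0.018 + 0.058 = 0.364 m^2K/W
U-value = 1 / R_total = 1 / 0.364 = 2.747 W/m^2K

2.747 W/m^2K


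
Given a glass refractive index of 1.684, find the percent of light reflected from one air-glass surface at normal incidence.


Fresnel reflectance at normal incidence:
  R = ((n - 1)/(n + 1))^2
  (n - 1)/(n + 1) = (1.684 - 1)/(1.684 + 1) = 0.254844
  R = 0.254844^2 = 0.0649455
  R(%) = 0.0649455 * 100 = 6.495%

6.495%


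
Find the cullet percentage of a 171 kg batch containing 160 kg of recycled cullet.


Cullet ratio = (cullet mass / total batch mass) * 100
  Ratio = 160 / 171 * 100 = 93.57%

93.57%


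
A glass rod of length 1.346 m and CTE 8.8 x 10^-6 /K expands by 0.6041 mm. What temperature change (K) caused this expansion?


Rearrange dL = alpha * L0 * dT for dT:
  dT = dL / (alpha * L0)
  dL (m) = 0.6041 / 1000 = 0.0006041
  dT = 0.0006041 / ((8.8 x 10^-6) * 1.346) = 51.0 K

51.0 K


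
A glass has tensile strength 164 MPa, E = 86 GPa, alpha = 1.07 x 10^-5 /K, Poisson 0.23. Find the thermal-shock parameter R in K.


Thermal shock resistance: R = sigma * (1 - nu) / (E * alpha)
  Numerator = 164 * (1 - 0.23) = 126.28
  Denominator = 86 * 1000 * (1.07 x 10^-5) = 0.9202
  R = 126.28 / 0.9202 = 137.2 K

137.2 K


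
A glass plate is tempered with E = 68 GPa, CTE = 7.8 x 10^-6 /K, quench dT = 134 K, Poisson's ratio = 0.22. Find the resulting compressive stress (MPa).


Tempering stress: sigma = E * alpha * dT / (1 - nu)
  E (MPa) = 68 * 1000 = 68000
  Numerator = 68000 * (7.8 x 10^-6) * 134 = 71.0736
  Denominator = 1 - 0.22 = 0.78
  sigma = 71.0736 / 0.78 = 91.1 MPa

91.1 MPa


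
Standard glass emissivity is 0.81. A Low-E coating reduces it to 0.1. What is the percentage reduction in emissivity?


Percentage reduction = (1 - coated/uncoated) * 100
  Ratio = 0.1 / 0.81 = 0.1235
  Reduction = (1 - 0.1235) * 100 = 87.7%

87.7%


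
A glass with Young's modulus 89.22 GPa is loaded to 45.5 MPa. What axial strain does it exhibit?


Rearrange E = sigma / epsilon:
  epsilon = sigma / E
  E (MPa) = 89.22 * 1000 = 89220
  epsilon = 45.5 / 89220 = 0.00051

0.00051


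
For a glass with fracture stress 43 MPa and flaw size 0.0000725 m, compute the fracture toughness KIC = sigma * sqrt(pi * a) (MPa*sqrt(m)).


Fracture toughness: KIC = sigma * sqrt(pi * a)
  pi * a = pi * 0.0000725 = 0.000227765
  sqrt(pi * a) = 0.015092
  KIC = 43 * 0.015092 = 0.649 MPa*sqrt(m)

0.649 MPa*sqrt(m)


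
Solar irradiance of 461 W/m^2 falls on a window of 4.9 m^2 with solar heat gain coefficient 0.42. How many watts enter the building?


Solar heat gain: Q = Area * SHGC * Irradiance
  Q = 4.9 * 0.42 * 461 = 948.7 W

948.7 W


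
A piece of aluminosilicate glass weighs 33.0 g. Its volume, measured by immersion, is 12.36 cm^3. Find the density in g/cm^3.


Use the definition of density:
  rho = mass / volume
  rho = 33.0 / 12.36 = 2.67 g/cm^3

2.67 g/cm^3


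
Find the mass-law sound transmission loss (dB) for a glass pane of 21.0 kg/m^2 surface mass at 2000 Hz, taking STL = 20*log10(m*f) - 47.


Mass law: STL = 20 * log10(m * f) - 47
  m * f = 21.0 * 2000 = 42000
  log10(42000) = 4.62325
  STL = 20 * 4.62325 - 47 = 92.465 - 47 = 45.5 dB

45.5 dB


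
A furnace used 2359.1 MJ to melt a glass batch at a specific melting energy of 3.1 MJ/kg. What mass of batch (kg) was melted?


Rearrange E = m * s for m:
  m = E / s
  m = 2359.1 / 3.1 = 761.0 kg

761.0 kg


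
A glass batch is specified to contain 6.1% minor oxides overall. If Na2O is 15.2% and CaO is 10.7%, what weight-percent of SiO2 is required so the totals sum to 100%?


Known pieces sum to 100%:
  SiO2 = 100 - (others + Na2O + CaO)
  SiO2 = 100 - (6.1 + 15.2 + 10.7) = 68.0%

68.0%


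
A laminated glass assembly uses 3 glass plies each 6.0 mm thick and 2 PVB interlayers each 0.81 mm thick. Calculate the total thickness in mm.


Total thickness = glass contribution + PVB contribution
  Glass: 3 * 6.0 = 18.0 mm
  PVB: 2 * 0.81 = 1.62 mm
  Total = 18.0 + 1.62 = 19.62 mm

19.62 mm


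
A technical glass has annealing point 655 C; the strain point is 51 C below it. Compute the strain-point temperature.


Strain point = annealing point - difference:
  T_strain = 655 - 51 = 604 C

604 C


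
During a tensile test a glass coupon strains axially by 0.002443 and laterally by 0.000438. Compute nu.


Poisson's ratio: nu = lateral strain / axial strain
  nu = 0.000438 / 0.002443 = 0.1793

0.1793


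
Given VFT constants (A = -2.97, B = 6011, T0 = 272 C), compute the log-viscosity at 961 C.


VFT equation: log(eta) = A + B / (T - T0)
  T - T0 = 961 - 272 = 689
  B / (T - T0) = 6011 / 689 = 8.724
  log(eta) = -2.97 + 8.724 = 5.754

5.754


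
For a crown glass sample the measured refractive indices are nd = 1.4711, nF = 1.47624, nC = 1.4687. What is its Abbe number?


Abbe number formula: Vd = (nd - 1) / (nF - nC)
  nd - 1 = 1.4711 - 1 = 0.4711
  nF - nC = 1.47624 - 1.4687 = 0.00754
  Vd = 0.4711 / 0.00754 = 62.48

62.48


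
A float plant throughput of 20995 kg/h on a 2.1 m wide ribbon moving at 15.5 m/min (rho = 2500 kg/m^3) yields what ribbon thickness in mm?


Ribbon cross-section from mass balance:
  Volume rate = throughput / density = 20995 / 2500 = 8.398 m^3/h
  thickness = volume rate / (speed * 60 * width), i.e.
  thickness = throughput / (60 * speed * width * density) * 1000
  thickness = 20995 / (60 * 15.5 * 2.1 * 2500) * 1000 = 4.3 mm

4.3 mm


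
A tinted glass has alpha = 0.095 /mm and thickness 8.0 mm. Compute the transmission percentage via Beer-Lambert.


Beer-Lambert law: T = exp(-alpha * thickness)
  exponent = -0.095 * 8.0 = -0.76
  T = exp(-0.76) = 0.4677
  Percentage = 0.4677 * 100 = 46.77%

46.77%


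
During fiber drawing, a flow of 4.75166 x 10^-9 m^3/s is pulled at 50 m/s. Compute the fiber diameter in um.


Cross-sectional area from continuity:
  A = Q / v = 4.75166 x 10^-9 / 50 = 9.50332 x 10^-11 m^2
Diameter from circular cross-section:
  d = sqrt(4A / pi) * 10^6 (m -> um)
  d = sqrt(4 * 9.50332 x 10^-11 / pi) * 10^6 = 11.0 um

11.0 um


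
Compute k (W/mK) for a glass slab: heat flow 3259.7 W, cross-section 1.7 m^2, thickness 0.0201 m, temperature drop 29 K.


Fourier's law rearranged: k = Q * t / (A * dT)
  Numerator = 3259.7 * 0.0201 = 65.51997
  Denominator = 1.7 * 29 = 49.3
  k = 65.51997 / 49.3 = 1.329 W/mK

1.329 W/mK


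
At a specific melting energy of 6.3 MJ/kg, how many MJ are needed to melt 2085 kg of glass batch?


Total energy = mass * specific energy
  E = 2085 * 6.3 = 13135.5 MJ

13135.5 MJ


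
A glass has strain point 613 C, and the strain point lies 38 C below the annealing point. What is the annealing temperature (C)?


T_anneal = T_strain + gap:
  T_anneal = 613 + 38 = 651 C

651 C


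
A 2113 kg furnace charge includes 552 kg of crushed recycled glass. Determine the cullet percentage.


Cullet ratio = (cullet mass / total batch mass) * 100
  Ratio = 552 / 2113 * 100 = 26.12%

26.12%


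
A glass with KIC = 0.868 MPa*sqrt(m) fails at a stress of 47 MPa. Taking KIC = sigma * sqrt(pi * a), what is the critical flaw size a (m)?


Rearrange KIC = sigma * sqrt(pi * a):
  sqrt(pi * a) = KIC / sigma
  sqrt(pi * a) = 0.868 / 47 = 0.018468
  a = (KIC / sigma)^2 / pi
  a = 0.018468^2 / pi = 0.0001086 m

0.0001086 m


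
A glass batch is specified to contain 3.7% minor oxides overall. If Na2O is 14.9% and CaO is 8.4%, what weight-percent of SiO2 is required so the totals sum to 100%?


Known pieces sum to 100%:
  SiO2 = 100 - (others + Na2O + CaO)
  SiO2 = 100 - (3.7 + 14.9 + 8.4) = 73.0%

73.0%


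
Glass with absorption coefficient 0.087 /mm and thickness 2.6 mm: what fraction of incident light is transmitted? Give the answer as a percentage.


Beer-Lambert law: T = exp(-alpha * thickness)
  exponent = -0.087 * 2.6 = -0.2262
  T = exp(-0.2262) = 0.7976
  Percentage = 0.7976 * 100 = 79.76%

79.76%


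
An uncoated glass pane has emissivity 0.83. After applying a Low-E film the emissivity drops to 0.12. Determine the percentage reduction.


Percentage reduction = (1 - coated/uncoated) * 100
  Ratio = 0.12 / 0.83 = 0.1446
  Reduction = (1 - 0.1446) * 100 = 85.5%

85.5%


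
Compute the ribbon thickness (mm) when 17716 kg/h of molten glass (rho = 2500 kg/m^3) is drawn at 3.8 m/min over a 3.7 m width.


Ribbon cross-section from mass balance:
  Volume rate = throughput / density = 17716 / 2500 = 7.0864 m^3/h
  thickness = volume rate / (speed * 60 * width), i.e.
  thickness = throughput / (60 * speed * width * density) * 1000
  thickness = 17716 / (60 * 3.8 * 3.7 * 2500) * 1000 = 8.4 mm

8.4 mm


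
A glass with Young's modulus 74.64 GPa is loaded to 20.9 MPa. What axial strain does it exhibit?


Rearrange E = sigma / epsilon:
  epsilon = sigma / E
  E (MPa) = 74.64 * 1000 = 74640
  epsilon = 20.9 / 74640 = 0.00028

0.00028


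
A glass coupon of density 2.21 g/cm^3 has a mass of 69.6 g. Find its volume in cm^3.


Rearrange rho = m / V:
  V = m / rho
  V = 69.6 / 2.21 = 31.493 cm^3

31.493 cm^3


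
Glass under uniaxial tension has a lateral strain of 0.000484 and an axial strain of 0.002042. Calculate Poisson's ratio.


Poisson's ratio: nu = lateral strain / axial strain
  nu = 0.000484 / 0.002042 = 0.237

0.237


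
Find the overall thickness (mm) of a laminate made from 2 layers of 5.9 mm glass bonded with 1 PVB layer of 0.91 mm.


Total thickness = glass contribution + PVB contribution
  Glass: 2 * 5.9 = 11.8 mm
  PVB: 1 * 0.91 = 0.91 mm
  Total = 11.8 + 0.91 = 12.71 mm

12.71 mm


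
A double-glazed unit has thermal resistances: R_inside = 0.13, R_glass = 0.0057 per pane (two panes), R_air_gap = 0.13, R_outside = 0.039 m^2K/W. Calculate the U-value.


Total thermal resistance (series):
  R_total = R_in + R_glass + R_air + R_glass + R_out
  R_total = 0.13 + 0.0057 + 0.13 + 0.0057 + 0.039 = 0.3104 m^2K/W
U-value = 1 / R_total = 1 / 0.3104 = 3.222 W/m^2K

3.222 W/m^2K


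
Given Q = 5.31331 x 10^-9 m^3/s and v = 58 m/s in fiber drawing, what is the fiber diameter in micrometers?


Cross-sectional area from continuity:
  A = Q / v = 5.31331 x 10^-9 / 58 = 9.160879 x 10^-11 m^2
Diameter from circular cross-section:
  d = sqrt(4A / pi) * 10^6 (m -> um)
  d = sqrt(4 * 9.160879 x 10^-11 / pi) * 10^6 = 10.8 um

10.8 um


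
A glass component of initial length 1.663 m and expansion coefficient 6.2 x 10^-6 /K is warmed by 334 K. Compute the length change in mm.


Thermal expansion formula: dL = alpha * L0 * dT
  dL = (6.2 x 10^-6) * 1.663 * 334 = 0.00344374 m
Convert to mm: 0.00344374 * 1000 = 3.4437 mm

3.4437 mm


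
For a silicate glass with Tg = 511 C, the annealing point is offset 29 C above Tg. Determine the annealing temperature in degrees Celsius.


The annealing temperature is Tg plus the offset:
  T_anneal = 511 + 29 = 540 C

540 C


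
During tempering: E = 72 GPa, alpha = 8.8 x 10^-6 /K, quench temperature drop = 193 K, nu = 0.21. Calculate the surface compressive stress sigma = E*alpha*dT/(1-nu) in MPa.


Tempering stress: sigma = E * alpha * dT / (1 - nu)
  E (MPa) = 72 * 1000 = 72000
  Numerator = 72000 * (8.8 x 10^-6) * 193 = 122.2848
  Denominator = 1 - 0.21 = 0.79
  sigma = 122.2848 / 0.79 = 154.8 MPa

154.8 MPa


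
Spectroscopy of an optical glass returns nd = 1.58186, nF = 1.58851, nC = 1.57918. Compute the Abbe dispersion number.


Abbe number formula: Vd = (nd - 1) / (nF - nC)
  nd - 1 = 1.58186 - 1 = 0.58186
  nF - nC = 1.58851 - 1.57918 = 0.00933
  Vd = 0.58186 / 0.00933 = 62.36

62.36


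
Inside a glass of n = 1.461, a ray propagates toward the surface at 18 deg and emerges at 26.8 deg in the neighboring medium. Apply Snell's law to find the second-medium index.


Apply Snell's law: n1 * sin(theta1) = n2 * sin(theta2)
  n2 = n1 * sin(theta1) / sin(theta2)
  sin(18) = 0.309017
  sin(26.8) = 0.450878
  n2 = 1.461 * 0.309017 / 0.450878 = 1.0013

1.0013


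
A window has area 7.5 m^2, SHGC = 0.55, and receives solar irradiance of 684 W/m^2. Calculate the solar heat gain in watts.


Solar heat gain: Q = Area * SHGC * Irradiance
  Q = 7.5 * 0.55 * 684 = 2821.5 W

2821.5 W


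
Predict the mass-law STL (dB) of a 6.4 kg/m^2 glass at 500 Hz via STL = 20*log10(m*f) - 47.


Mass law: STL = 20 * log10(m * f) - 47
  m * f = 6.4 * 500 = 3200
  log10(3200) = 3.50515
  STL = 20 * 3.50515 - 47 = 70.103 - 47 = 23.1 dB

23.1 dB


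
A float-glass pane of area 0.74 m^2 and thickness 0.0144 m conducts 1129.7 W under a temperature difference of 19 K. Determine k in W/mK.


Fourier's law rearranged: k = Q * t / (A * dT)
  Numerator = 1129.7 * 0.0144 = 16.26768
  Denominator = 0.74 * 19 = 14.06
  k = 16.26768 / 14.06 = 1.157 W/mK

1.157 W/mK


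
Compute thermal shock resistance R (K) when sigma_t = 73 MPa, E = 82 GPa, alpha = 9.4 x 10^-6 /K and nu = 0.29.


Thermal shock resistance: R = sigma * (1 - nu) / (E * alpha)
  Numerator = 73 * (1 - 0.29) = 51.83
  Denominator = 82 * 1000 * (9.4 x 10^-6) = 0.7708
  R = 51.83 / 0.7708 = 67.2 K

67.2 K


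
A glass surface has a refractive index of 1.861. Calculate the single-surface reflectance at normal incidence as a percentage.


Fresnel reflectance at normal incidence:
  R = ((n - 1)/(n + 1))^2
  (n - 1)/(n + 1) = (1.861 - 1)/(1.861 + 1) = 0.300944
  R = 0.300944^2 = 0.0905673
  R(%) = 0.0905673 * 100 = 9.057%

9.057%


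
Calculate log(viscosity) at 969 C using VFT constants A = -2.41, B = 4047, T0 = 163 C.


VFT equation: log(eta) = A + B / (T - T0)
  T - T0 = 969 - 163 = 806
  B / (T - T0) = 4047 / 806 = 5.021
  log(eta) = -2.41 + 5.021 = 2.611

2.611


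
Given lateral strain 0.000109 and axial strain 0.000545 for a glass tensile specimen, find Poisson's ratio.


Poisson's ratio: nu = lateral strain / axial strain
  nu = 0.000109 / 0.000545 = 0.2

0.2


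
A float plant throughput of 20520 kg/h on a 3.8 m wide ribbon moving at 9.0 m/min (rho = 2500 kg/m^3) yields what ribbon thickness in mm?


Ribbon cross-section from mass balance:
  Volume rate = throughput / density = 20520 / 2500 = 8.208 m^3/h
  thickness = volume rate / (speed * 60 * width), i.e.
  thickness = throughput / (60 * speed * width * density) * 1000
  thickness = 20520 / (60 * 9.0 * 3.8 * 2500) * 1000 = 4.0 mm

4.0 mm


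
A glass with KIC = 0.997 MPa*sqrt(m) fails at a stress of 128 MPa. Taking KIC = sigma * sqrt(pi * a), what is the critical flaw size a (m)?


Rearrange KIC = sigma * sqrt(pi * a):
  sqrt(pi * a) = KIC / sigma
  sqrt(pi * a) = 0.997 / 128 = 0.007789
  a = (KIC / sigma)^2 / pi
  a = 0.007789^2 / pi = 0.0000193 m

0.0000193 m


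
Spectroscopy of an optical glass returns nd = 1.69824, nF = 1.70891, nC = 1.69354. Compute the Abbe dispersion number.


Abbe number formula: Vd = (nd - 1) / (nF - nC)
  nd - 1 = 1.69824 - 1 = 0.69824
  nF - nC = 1.70891 - 1.69354 = 0.01537
  Vd = 0.69824 / 0.01537 = 45.43

45.43


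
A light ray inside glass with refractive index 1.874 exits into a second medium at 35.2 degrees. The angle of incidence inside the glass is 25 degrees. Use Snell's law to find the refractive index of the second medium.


Apply Snell's law: n1 * sin(theta1) = n2 * sin(theta2)
  n2 = n1 * sin(theta1) / sin(theta2)
  sin(25) = 0.422618
  sin(35.2) = 0.576432
  n2 = 1.874 * 0.422618 / 0.576432 = 1.3739

1.3739


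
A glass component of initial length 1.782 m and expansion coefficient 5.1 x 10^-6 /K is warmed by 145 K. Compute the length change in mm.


Thermal expansion formula: dL = alpha * L0 * dT
  dL = (5.1 x 10^-6) * 1.782 * 145 = 0.00131779 m
Convert to mm: 0.00131779 * 1000 = 1.3178 mm

1.3178 mm


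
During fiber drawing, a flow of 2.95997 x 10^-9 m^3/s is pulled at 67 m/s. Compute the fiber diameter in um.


Cross-sectional area from continuity:
  A = Q / v = 2.95997 x 10^-9 / 67 = 4.417866 x 10^-11 m^2
Diameter from circular cross-section:
  d = sqrt(4A / pi) * 10^6 (m -> um)
  d = sqrt(4 * 4.417866 x 10^-11 / pi) * 10^6 = 7.5 um

7.5 um


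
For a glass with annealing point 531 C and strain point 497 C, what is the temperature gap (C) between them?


Gap = T_anneal - T_strain:
  gap = 531 - 497 = 34 C

34 C


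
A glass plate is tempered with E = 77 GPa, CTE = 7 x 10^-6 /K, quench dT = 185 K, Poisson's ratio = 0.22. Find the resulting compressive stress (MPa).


Tempering stress: sigma = E * alpha * dT / (1 - nu)
  E (MPa) = 77 * 1000 = 77000
  Numerator = 77000 * (7 x 10^-6) * 185 = 99.715
  Denominator = 1 - 0.22 = 0.78
  sigma = 99.715 / 0.78 = 127.8 MPa

127.8 MPa


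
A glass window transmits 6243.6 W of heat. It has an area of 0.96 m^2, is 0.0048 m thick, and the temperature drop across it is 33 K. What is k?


Fourier's law rearranged: k = Q * t / (A * dT)
  Numerator = 6243.6 * 0.0048 = 29.96928
  Denominator = 0.96 * 33 = 31.68
  k = 29.96928 / 31.68 = 0.946 W/mK

0.946 W/mK


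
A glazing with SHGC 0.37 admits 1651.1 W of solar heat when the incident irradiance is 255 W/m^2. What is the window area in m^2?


Rearrange Q = Area * SHGC * Irradiance:
  Area = Q / (SHGC * Irradiance)
  Area = 1651.1 / (0.37 * 255) = 17.5 m^2

17.5 m^2


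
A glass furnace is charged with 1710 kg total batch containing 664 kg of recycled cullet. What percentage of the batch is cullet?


Cullet ratio = (cullet mass / total batch mass) * 100
  Ratio = 664 / 1710 * 100 = 38.83%

38.83%


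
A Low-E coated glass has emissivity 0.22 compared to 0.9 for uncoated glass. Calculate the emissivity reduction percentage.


Percentage reduction = (1 - coated/uncoated) * 100
  Ratio = 0.22 / 0.9 = 0.2444
  Reduction = (1 - 0.2444) * 100 = 75.6%

75.6%


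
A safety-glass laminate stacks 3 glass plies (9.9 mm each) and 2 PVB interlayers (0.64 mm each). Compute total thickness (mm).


Total thickness = glass contribution + PVB contribution
  Glass: 3 * 9.9 = 29.7 mm
  PVB: 2 * 0.64 = 1.28 mm
  Total = 29.7 + 1.28 = 30.98 mm

30.98 mm


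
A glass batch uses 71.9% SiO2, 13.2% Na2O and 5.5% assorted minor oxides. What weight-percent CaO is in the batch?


Pieces sum to 100%:
  CaO = 100 - (SiO2 + Na2O + others)
  CaO = 100 - (71.9 + 13.2 + 5.5) = 9.4%

9.4%


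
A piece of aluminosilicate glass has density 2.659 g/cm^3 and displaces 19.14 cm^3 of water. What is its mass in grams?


Rearrange rho = m / V:
  m = rho * V
  m = 2.659 * 19.14 = 50.893 g

50.893 g


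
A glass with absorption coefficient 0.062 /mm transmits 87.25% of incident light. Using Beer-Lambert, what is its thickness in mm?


Rearrange T = exp(-alpha * thickness):
  thickness = -ln(T) / alpha
  T = 87.25/100 = 0.8725
  ln(T) = -0.13639
  -ln(T) = 0.13639
  thickness = 0.13639 / 0.062 = 2.2 mm

2.2 mm


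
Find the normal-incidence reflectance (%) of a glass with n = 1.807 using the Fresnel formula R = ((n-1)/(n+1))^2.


Fresnel reflectance at normal incidence:
  R = ((n - 1)/(n + 1))^2
  (n - 1)/(n + 1) = (1.807 - 1)/(1.807 + 1) = 0.287496
  R = 0.287496^2 = 0.082654
  R(%) = 0.082654 * 100 = 8.265%

8.265%


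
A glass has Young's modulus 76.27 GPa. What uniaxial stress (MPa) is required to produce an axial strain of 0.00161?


Rearrange E = sigma / epsilon:
  sigma = E * epsilon
  E (MPa) = 76.27 * 1000 = 76270
  sigma = 76270 * 0.00161 = 122.79 MPa

122.79 MPa


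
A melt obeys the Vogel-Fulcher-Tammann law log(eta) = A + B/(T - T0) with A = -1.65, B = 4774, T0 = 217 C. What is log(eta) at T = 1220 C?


VFT equation: log(eta) = A + B / (T - T0)
  T - T0 = 1220 - 217 = 1003
  B / (T - T0) = 4774 / 1003 = 4.76
  log(eta) = -1.65 + 4.76 = 3.11

3.11


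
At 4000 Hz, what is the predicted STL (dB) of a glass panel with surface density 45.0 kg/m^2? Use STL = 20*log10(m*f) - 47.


Mass law: STL = 20 * log10(m * f) - 47
  m * f = 45.0 * 4000 = 180000
  log10(180000) = 5.25527
  STL = 20 * 5.25527 - 47 = 105.1054 - 47 = 58.1 dB

58.1 dB


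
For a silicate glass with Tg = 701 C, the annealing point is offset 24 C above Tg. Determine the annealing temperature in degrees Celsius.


The annealing temperature is Tg plus the offset:
  T_anneal = 701 + 24 = 725 C

725 C


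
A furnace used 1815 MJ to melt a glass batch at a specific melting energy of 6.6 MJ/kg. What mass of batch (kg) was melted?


Rearrange E = m * s for m:
  m = E / s
  m = 1815 / 6.6 = 275.0 kg

275.0 kg


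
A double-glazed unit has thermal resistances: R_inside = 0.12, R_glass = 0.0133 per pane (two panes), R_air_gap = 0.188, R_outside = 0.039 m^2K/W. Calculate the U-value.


Total thermal resistance (series):
  R_total = R_in + R_glass + R_air + R_glass + R_out
  R_total = 0.12 + 0.0133 + 0.188 + 0.0133 + 0.039 = 0.3736 m^2K/W
U-value = 1 / R_total = 1 / 0.3736 = 2.677 W/m^2K

2.677 W/m^2K
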